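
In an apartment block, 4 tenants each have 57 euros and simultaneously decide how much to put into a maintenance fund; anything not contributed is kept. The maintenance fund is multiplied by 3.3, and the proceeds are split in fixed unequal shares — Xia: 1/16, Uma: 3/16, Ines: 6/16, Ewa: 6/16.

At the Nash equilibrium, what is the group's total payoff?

490.20 euros

A player with share s gets back 3.3·s per unit contributed, so full contribution is dominant for anyone with s > 1/3.3 = 0.3030 and zero contribution is dominant for anyone below.
Ines and Ewa clear that bar, contributing 57 each; the remaining 2 contribute 0. Total contributed: 114.
The maintenance fund pays out 3.3 × 114 = 376.20 in total (split across the unequal shares, but the aggregate is all that matters for the group sum).
The 2 free-riders keep 57 each, adding 114. Group total = 114 + 376.20 = 490.20.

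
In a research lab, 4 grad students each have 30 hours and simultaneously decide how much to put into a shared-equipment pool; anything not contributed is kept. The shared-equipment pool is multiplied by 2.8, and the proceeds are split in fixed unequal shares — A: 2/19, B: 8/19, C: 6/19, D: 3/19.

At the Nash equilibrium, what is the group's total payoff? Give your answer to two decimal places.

174.00 hours

A player with share s gets back 2.8·s per unit contributed, so full contribution is dominant for anyone with s > 1/2.8 = 0.3571 and zero contribution is dominant for anyone below.
Only B (8/19) clears that bar, contributing 30; the remaining 3 contribute 0. Total contributed: 30.
The shared-equipment pool pays out 2.8 × 30 = 84.00 in total (split across the unequal shares, but the aggregate is all that matters for the group sum).
The 3 free-riders keep 30 each, adding 90. Group total = 90 + 84.00 = 174.00.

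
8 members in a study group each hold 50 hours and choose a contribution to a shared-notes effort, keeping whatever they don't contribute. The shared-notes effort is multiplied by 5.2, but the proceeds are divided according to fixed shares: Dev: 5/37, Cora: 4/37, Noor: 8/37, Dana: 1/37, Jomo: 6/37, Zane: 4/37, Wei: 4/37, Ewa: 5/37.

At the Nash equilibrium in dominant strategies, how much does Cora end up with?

Player j's private return per contributed unit is 5.2 × (j's share). Contributing is weakly dominant for j when that share is at least 1/5.2 = 0.1923, and contributing 0 is dominant otherwise.
Noor alone (share 8/37) is above the threshold, contributing 50; the remaining 7 contribute 0. Total contributed: 50.
Cora keeps 50 and receives 5.2 × 50 × 4/37 = 28.11 from the shared-notes effort, for a payoff of 78.11.

78.11 hours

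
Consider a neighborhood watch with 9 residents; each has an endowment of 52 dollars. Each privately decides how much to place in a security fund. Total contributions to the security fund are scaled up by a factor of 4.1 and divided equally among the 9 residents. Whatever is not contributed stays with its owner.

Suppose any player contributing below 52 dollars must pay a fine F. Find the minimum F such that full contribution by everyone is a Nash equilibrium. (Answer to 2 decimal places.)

28.31 dollars

Given the others contribute fully, the best deviation is to contribute 0 (any partial contribution still incurs the fine and gives up units whose private return 0.4556 is below 1).
Deviating from 52 to 0 saves 52 dollars but forfeits the deviator's share of the drop in the security fund: 4.1/9 × 52 = 23.69.
So the deviation gain is 52 − 23.69 = 28.31, and the fine must be at least 28.31 dollars to wipe it out.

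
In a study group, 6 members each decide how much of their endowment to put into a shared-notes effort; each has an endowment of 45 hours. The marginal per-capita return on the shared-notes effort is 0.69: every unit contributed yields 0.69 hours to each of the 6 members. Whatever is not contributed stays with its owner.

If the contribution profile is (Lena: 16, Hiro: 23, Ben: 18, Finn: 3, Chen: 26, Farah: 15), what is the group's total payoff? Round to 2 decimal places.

Total contributed: 16 + 23 + 18 + 3 + 26 + 15 = 101; total kept: 6 × 45 − 101 = 169.
The shared-notes effort pays out 0.69 × 6 × 101 = 418.14 in aggregate.
Group total = 169 + 418.14 = 587.14.

587.14 hours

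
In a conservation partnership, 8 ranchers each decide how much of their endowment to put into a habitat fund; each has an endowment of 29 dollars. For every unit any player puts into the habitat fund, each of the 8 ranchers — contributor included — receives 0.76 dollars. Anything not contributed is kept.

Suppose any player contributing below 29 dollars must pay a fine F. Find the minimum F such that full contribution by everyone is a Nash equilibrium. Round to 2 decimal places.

Given the others contribute fully, the best deviation is to contribute 0 (any partial contribution still incurs the fine and gives up units whose private return 0.76 is below 1).
Deviating from 29 to 0 saves 29 dollars but forfeits the deviator's share of the drop in the habitat fund: 0.76 × 29 = 22.04.
So the deviation gain is 29 − 22.04 = 6.96, and the fine must be at least 6.96 dollars to wipe it out.

6.96 dollars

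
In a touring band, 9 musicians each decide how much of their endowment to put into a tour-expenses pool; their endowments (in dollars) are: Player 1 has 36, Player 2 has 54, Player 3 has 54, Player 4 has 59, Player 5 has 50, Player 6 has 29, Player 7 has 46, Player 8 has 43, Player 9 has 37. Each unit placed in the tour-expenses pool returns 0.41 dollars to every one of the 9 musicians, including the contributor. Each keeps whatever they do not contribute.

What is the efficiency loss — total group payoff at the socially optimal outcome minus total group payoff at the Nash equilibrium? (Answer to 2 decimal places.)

The private return per contributed unit is 0.41 < 1 for everyone, so the Nash equilibrium is zero contribution and the group total is Σ E_j = 36 + 54 + 54 + 59 + 50 + 29 + 46 + 43 + 37 = 408.
Each contributed unit returns 3.690 to the group, so the social optimum is full contribution by everyone: group total = 3.690 × 408 = 1505.52.
Efficiency loss = (3.690 − 1) × 408 = 1097.52.

1097.52 dollars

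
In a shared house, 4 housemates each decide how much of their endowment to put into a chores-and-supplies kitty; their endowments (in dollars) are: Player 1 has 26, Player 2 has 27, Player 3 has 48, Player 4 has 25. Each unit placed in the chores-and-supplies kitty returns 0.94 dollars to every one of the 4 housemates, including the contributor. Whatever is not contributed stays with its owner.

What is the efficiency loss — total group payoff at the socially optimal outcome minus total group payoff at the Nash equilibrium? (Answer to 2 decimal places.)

347.76 dollars

The private return per contributed unit is 0.94 < 1 for everyone, so the Nash equilibrium is zero contribution and the group total is Σ E_j = 26 + 27 + 48 + 25 = 126.
Each contributed unit returns 3.760 to the group, so the social optimum is full contribution by everyone: group total = 3.760 × 126 = 473.76.
Efficiency loss = (3.760 − 1) × 126 = 347.76.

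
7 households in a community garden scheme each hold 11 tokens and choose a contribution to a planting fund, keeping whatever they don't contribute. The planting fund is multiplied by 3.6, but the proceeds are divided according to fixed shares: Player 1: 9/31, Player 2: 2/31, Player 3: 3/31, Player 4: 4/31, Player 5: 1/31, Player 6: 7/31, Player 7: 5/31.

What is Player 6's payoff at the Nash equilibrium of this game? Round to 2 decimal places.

19.94 tokens

Player j's private return per contributed unit is 3.6 × (j's share). Contributing is weakly dominant for j when that share is at least 1/3.6 = 0.2778, and contributing 0 is dominant otherwise.
Only Player 1 (9/31) clears that bar, contributing 11; the remaining 6 contribute 0. Total contributed: 11.
Player 6 keeps 11 and receives 3.6 × 11 × 7/31 = 8.94 from the planting fund, for a payoff of 19.94.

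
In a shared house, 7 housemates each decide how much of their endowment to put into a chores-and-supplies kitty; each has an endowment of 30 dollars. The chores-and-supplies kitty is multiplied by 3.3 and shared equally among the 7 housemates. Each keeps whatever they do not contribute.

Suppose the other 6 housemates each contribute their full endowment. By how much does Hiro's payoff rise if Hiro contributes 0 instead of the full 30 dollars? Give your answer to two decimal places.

15.86 dollars

Switching from a contribution of 30 to 0 lets Hiro keep an extra 30 dollars, but lowers the chores-and-supplies kitty by 30, which costs Hiro their own share of that drop: 3.3/7 × 30 = 14.14.
Net gain = 30 − 14.14 = 15.86. The private return per contributed unit (0.4714) is below 1, so free-riding is indeed the best response regardless of what the others do.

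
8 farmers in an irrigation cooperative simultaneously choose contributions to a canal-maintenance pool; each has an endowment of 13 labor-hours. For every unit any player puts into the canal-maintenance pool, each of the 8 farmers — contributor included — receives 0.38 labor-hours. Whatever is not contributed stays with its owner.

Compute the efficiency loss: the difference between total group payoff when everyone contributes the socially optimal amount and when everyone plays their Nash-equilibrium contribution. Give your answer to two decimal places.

The private return per contributed unit is 0.38 < 1, so contributing 0 is dominant for every player. At the Nash equilibrium everyone keeps their 13, and the group total is 8 × 13 = 104.
Each contributed unit returns 3.040 to the group as a whole (0.38 to each of 8 players), which exceeds 1, so the social optimum is full contribution: group total = 3.040 × 104 = 316.16.
Efficiency loss = 316.16 − 104 = 212.16.

212.16 labor-hours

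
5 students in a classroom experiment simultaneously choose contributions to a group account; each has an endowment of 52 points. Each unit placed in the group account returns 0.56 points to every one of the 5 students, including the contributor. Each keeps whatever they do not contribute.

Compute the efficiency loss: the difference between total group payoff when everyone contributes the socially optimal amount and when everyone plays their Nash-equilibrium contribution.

The private return per contributed unit is 0.56 < 1, so contributing 0 is dominant for every player. At the Nash equilibrium everyone keeps their 52, and the group total is 5 × 52 = 260.
Each contributed unit returns 2.800 to the group as a whole (0.56 to each of 5 players), which exceeds 1, so the social optimum is full contribution: group total = 2.800 × 260 = 728.00.
Efficiency loss = 728.00 − 260 = 468.00.

468.00 points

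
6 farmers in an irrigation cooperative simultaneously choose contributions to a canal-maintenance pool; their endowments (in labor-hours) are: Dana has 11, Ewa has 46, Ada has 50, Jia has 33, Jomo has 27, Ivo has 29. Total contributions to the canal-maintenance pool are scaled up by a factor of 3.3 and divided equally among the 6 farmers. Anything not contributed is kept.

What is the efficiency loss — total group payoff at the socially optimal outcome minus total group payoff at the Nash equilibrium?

The private return per contributed unit is 3.3/6 = 0.5500 < 1 for every player regardless of endowment, so the Nash equilibrium is zero contribution and the group total is Σ E_j = 11 + 46 + 50 + 33 + 27 + 29 = 196.
Each contributed unit returns 3.300 to the group, so the social optimum is full contribution by everyone: group total = 3.300 × 196 = 646.80.
Efficiency loss = (3.300 − 1) × 196 = 450.80.

450.80 labor-hours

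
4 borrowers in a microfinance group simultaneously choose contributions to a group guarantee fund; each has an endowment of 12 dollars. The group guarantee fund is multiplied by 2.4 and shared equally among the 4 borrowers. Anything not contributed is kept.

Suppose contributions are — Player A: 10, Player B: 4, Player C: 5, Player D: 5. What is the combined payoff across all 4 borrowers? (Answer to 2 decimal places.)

81.60 dollars

Total contributed: 10 + 4 + 5 + 5 = 24; total kept: 4 × 12 − 24 = 24.
The group guarantee fund pays out 2.4 × 24 = 57.60 in aggregate.
Group total = 24 + 57.60 = 81.60.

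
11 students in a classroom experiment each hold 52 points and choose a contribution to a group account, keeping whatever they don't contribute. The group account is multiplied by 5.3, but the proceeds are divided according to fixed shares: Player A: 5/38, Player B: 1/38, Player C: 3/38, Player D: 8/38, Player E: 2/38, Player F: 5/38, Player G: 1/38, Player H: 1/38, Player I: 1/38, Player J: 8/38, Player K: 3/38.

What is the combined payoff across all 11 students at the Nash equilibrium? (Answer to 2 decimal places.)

1019.20 points

Player j's private return per contributed unit is 5.3 × (j's share). Contributing is weakly dominant for j when that share is at least 1/5.3 = 0.1887, and contributing 0 is dominant otherwise.
Player D and Player J are above the threshold, contributing 52 each; the remaining 9 contribute 0. Total contributed: 104.
The group account pays out 5.3 × 104 = 551.20 in total (split across the unequal shares, but the aggregate is all that matters for the group sum).
The 9 free-riders keep 52 each, adding 468. Group total = 468 + 551.20 = 1019.20.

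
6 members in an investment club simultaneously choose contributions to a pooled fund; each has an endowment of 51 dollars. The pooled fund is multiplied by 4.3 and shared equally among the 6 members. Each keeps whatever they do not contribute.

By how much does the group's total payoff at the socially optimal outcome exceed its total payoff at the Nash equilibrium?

1009.80 dollars

Each contributed unit returns 4.3/6 = 0.7167 to its contributor — below 1 — so contributing 0 is dominant for every player. At the Nash equilibrium everyone keeps their 51, and the group total is 6 × 51 = 306.
Each contributed unit returns 4.300 to the group as a whole (0.7167 to each of 6 players), which exceeds 1, so the social optimum is full contribution: group total = 4.300 × 306 = 1315.80.
Efficiency loss = 1315.80 − 306 = 1009.80.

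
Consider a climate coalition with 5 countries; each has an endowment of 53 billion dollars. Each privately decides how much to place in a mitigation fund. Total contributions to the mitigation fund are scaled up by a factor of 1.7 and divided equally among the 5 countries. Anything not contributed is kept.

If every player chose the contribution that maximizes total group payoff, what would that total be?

450.50 billion dollars

Each contributed unit returns 1.700 to the group as a whole (0.3400 to each of 5 players), which exceeds 1, so the social optimum is full contribution: group total = 1.700 × 265 = 450.50.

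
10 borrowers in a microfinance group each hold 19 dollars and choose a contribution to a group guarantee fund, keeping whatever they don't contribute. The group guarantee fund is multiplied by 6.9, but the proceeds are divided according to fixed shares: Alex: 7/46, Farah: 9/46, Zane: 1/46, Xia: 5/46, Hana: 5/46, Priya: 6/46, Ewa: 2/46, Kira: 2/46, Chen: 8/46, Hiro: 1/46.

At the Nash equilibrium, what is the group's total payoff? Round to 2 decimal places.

Each unit j contributes comes back to j as 6.9 × (j's share), so j prefers to contribute only if that share exceeds 1/6.9 = 0.1449; otherwise keeping the unit dominates.
Alex, Farah and Chen clear that bar, contributing 19 each; the remaining 7 contribute 0. Total contributed: 57.
The group guarantee fund pays out 6.9 × 57 = 393.30 in total (split across the unequal shares, but the aggregate is all that matters for the group sum).
The 7 free-riders keep 19 each, adding 133. Group total = 133 + 393.30 = 526.30.

526.30 dollars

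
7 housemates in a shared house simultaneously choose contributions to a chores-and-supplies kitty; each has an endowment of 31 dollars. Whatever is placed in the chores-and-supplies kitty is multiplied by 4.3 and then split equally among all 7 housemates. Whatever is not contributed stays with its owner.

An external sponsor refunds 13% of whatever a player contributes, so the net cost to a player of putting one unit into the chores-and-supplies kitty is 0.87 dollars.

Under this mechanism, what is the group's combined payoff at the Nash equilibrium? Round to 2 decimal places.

Even with the mechanism, each unit contributed returns only (4.3/7) / 0.87 = 0.7061 per unit of net cost, so contributing nothing is still dominant.
At the Nash equilibrium no one contributes; group total payoff = 7 × 31 = 217.

217.00 dollars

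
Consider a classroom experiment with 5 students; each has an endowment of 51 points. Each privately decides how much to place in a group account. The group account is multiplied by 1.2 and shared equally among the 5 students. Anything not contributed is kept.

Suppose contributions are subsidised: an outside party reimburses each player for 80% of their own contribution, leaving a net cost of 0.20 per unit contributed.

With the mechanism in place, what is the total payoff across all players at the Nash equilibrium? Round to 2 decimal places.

510.00 points

Under the mechanism each unit contributed yields (1.2/5) / 0.20 = 1.2000 back to its contributor per unit of net cost, which exceeds 1, making full contribution the dominant choice for everyone.
So the Nash equilibrium is full contribution by all 5; the group earns 5 × (51 × 0.80 + 1.2 × 51) = 510.00.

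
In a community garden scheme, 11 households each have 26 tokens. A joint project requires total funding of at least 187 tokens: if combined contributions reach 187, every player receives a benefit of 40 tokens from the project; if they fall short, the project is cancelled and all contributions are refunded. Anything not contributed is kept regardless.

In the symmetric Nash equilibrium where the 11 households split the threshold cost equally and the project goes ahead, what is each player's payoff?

49 tokens

Equal share of the threshold: 187/11 = 17.
At this profile no one gains by cutting their contribution: any cut drops the total below 187, the project is cancelled, contributions are refunded, and the deviator ends with 26, which is less than 26 − 17 + 40 = 49. Contributing more than 17 just wastes the excess. So contributing exactly 17 is a best response.
Each player's payoff: 26 − 17 + 40 = 49.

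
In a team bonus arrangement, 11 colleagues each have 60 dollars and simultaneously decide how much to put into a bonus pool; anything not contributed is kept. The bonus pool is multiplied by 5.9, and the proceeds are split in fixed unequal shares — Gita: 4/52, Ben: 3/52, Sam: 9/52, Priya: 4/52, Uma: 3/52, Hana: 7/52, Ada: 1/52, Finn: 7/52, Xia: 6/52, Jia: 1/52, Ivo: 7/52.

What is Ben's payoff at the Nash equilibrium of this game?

80.42 dollars

For player j, contributing a unit is worthwhile iff 5.9 × (j's share) ≥ 1, i.e. iff j's share is at least 0.1695.
Only Sam (9/52) clears that bar, contributing 60; the remaining 10 contribute 0. Total contributed: 60.
Ben keeps 60 and receives 5.9 × 60 × 3/52 = 20.42 from the bonus pool, for a payoff of 80.42.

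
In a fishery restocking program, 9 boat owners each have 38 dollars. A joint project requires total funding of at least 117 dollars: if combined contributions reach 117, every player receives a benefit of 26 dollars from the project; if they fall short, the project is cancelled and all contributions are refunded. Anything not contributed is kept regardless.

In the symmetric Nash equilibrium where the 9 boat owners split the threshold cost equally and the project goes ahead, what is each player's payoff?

Equal share of the threshold: 117/9 = 13.
At this profile no one gains by cutting their contribution: any cut drops the total below 117, the project is cancelled, contributions are refunded, and the deviator ends with 38, which is less than 38 − 13 + 26 = 51. Contributing more than 13 just wastes the excess. So contributing exactly 13 is a best response.
Each player's payoff: 38 − 13 + 26 = 51.

51 dollars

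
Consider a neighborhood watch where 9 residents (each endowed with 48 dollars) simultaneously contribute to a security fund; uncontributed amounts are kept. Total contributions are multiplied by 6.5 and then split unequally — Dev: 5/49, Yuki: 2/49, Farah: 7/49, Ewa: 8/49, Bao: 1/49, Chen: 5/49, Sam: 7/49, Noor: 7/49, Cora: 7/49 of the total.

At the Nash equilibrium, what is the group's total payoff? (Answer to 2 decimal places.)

696.00 dollars

Player j's private return per contributed unit is 6.5 × (j's share). Contributing is weakly dominant for j when that share is at least 1/6.5 = 0.1538, and contributing 0 is dominant otherwise.
Ewa alone (share 8/49) is above the threshold, contributing 48; the remaining 8 contribute 0. Total contributed: 48.
The security fund pays out 6.5 × 48 = 312.00 in total (split across the unequal shares, but the aggregate is all that matters for the group sum).
The 8 free-riders keep 48 each, adding 384. Group total = 384 + 312.00 = 696.00.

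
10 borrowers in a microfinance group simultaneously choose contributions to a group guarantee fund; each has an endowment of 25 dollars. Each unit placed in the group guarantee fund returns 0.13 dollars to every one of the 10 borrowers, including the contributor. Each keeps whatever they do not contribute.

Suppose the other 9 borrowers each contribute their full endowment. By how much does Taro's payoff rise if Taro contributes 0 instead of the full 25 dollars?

21.75 dollars

Switching from a contribution of 25 to 0 lets Taro keep an extra 25 dollars, but lowers the group guarantee fund by 25, which costs Taro their own share of that drop: 0.13 × 25 = 3.25.
Net gain = 25 − 3.25 = 21.75. The private return per contributed unit (0.13) is below 1, so free-riding is indeed the best response regardless of what the others do.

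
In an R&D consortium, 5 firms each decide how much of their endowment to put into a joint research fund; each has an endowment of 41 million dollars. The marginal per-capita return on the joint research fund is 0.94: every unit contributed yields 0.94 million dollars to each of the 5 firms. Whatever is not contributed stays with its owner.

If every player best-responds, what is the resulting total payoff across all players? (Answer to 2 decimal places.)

The private return per contributed unit is 0.94 < 1, so contributing 0 is dominant for every player. At the Nash equilibrium everyone keeps their 41, and the group total is 5 × 41 = 205.

205.00 million dollars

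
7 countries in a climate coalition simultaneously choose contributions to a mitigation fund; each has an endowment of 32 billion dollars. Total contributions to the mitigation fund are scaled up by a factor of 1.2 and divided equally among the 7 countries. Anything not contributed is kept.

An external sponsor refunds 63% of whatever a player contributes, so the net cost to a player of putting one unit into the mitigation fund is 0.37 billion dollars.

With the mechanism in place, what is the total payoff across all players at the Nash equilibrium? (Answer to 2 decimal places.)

224.00 billion dollars

The effective private return is (1.2/7) / 0.37 = 0.4633, which is still under 1, so the mechanism doesn't change anyone's dominant strategy: zero contribution.
At the Nash equilibrium no one contributes; group total payoff = 7 × 32 = 224.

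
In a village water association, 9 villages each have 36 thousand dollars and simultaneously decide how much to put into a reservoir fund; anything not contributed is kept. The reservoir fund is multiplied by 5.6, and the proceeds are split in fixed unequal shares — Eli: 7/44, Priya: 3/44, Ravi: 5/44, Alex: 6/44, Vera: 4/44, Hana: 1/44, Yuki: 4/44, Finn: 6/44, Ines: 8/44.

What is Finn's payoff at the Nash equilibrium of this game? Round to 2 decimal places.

For player j, contributing a unit is worthwhile iff 5.6 × (j's share) ≥ 1, i.e. iff j's share is at least 0.1786.
Ines alone (share 8/44) is above the threshold, contributing 36; the remaining 8 contribute 0. Total contributed: 36.
Finn keeps 36 and receives 5.6 × 36 × 6/44 = 27.49 from the reservoir fund, for a payoff of 63.49.

63.49 thousand dollars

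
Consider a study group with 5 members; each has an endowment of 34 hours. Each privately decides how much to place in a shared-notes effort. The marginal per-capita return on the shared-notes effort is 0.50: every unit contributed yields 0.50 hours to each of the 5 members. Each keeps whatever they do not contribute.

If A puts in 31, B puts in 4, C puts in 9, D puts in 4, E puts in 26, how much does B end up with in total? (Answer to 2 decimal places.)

67.00 hours

Total contributed: 31 + 4 + 9 + 4 + 26 = 74.
Each receives 0.50 × 74 = 37.00 from the shared-notes effort.
B keeps 34 − 4 = 30, so B's payoff is 30 + 37.00 = 67.00.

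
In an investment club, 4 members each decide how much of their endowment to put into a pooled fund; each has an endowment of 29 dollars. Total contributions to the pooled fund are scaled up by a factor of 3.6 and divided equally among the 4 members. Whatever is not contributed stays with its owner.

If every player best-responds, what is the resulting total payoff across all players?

116.00 dollars

Each contributed unit returns 3.6/4 = 0.9000 to its contributor — below 1 — so contributing 0 is dominant for every player. At the Nash equilibrium everyone keeps their 29, and the group total is 4 × 29 = 116.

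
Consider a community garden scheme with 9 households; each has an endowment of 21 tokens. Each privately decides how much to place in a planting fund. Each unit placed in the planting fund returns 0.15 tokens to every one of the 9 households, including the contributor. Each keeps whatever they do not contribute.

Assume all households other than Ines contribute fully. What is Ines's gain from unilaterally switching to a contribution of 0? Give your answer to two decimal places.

Switching from a contribution of 21 to 0 lets Ines keep an extra 21 tokens, but lowers the planting fund by 21, which costs Ines their own share of that drop: 0.15 × 21 = 3.15.
Net gain = 21 − 3.15 = 17.85. The private return per contributed unit (0.15) is below 1, so free-riding is indeed the best response regardless of what the others do.

17.85 tokens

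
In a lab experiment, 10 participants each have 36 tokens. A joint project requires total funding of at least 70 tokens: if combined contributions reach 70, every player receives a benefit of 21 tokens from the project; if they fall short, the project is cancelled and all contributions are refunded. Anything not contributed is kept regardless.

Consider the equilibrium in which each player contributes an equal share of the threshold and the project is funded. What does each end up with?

Equal share of the threshold: 70/10 = 7.
At this profile no one gains by cutting their contribution: any cut drops the total below 70, the project is cancelled, contributions are refunded, and the deviator ends with 36, which is less than 36 − 7 + 21 = 50. Contributing more than 7 just wastes the excess. So contributing exactly 7 is a best response.
Each player's payoff: 36 − 7 + 21 = 50.

50 tokens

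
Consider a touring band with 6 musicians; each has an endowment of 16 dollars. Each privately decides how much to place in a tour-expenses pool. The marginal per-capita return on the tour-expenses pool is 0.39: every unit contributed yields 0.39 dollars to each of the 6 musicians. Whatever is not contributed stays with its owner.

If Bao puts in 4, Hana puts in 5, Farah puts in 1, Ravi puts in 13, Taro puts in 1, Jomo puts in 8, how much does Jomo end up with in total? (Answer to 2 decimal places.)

20.48 dollars

Total contributed: 4 + 5 + 1 + 13 + 1 + 8 = 32.
Each receives 0.39 × 32 = 12.48 from the tour-expenses pool.
Jomo keeps 16 − 8 = 8, so Jomo's payoff is 8 + 12.48 = 20.48.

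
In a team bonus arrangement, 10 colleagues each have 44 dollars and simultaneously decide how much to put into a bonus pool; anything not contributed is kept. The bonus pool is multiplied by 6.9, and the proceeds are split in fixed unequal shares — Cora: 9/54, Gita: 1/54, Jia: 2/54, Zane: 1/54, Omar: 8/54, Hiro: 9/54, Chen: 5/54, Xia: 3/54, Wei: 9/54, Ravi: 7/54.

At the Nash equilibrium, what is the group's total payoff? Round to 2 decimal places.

A player with share s gets back 6.9·s per unit contributed, so full contribution is dominant for anyone with s > 1/6.9 = 0.1449 and zero contribution is dominant for anyone below.
Cora, Omar, Hiro and Wei clear that bar, contributing 44 each; the remaining 6 contribute 0. Total contributed: 176.
The bonus pool pays out 6.9 × 176 = 1214.40 in total (split across the unequal shares, but the aggregate is all that matters for the group sum).
The 6 free-riders keep 44 each, adding 264. Group total = 264 + 1214.40 = 1478.40.

1478.40 dollars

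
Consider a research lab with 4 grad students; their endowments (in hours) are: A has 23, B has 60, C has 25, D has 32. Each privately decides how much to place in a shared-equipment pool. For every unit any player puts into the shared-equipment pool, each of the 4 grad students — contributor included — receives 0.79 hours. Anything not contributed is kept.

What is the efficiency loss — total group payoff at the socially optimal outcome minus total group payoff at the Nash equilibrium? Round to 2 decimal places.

302.40 hours

The private return per contributed unit is 0.79 < 1 for everyone, so the Nash equilibrium is zero contribution and the group total is Σ E_j = 23 + 60 + 25 + 32 = 140.
Each contributed unit returns 3.160 to the group, so the social optimum is full contribution by everyone: group total = 3.160 × 140 = 442.40.
Efficiency loss = (3.160 − 1) × 140 = 302.40.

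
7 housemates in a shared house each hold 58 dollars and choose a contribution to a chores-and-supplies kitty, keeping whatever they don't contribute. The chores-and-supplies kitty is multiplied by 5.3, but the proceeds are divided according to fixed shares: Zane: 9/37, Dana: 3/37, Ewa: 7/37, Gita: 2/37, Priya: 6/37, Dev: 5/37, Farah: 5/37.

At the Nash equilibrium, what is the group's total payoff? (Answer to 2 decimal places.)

904.80 dollars

Player j's private return per contributed unit is 5.3 × (j's share). Contributing is weakly dominant for j when that share is at least 1/5.3 = 0.1887, and contributing 0 is dominant otherwise.
Zane and Ewa clear that bar, contributing 58 each; the remaining 5 contribute 0. Total contributed: 116.
The chores-and-supplies kitty pays out 5.3 × 116 = 614.80 in total (split across the unequal shares, but the aggregate is all that matters for the group sum).
The 5 free-riders keep 58 each, adding 290. Group total = 290 + 614.80 = 904.80.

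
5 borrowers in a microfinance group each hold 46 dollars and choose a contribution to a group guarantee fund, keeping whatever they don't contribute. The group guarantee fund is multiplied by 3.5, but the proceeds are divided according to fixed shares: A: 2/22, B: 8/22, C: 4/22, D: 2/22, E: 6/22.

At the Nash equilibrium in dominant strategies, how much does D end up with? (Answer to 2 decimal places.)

A player with share s gets back 3.5·s per unit contributed, so full contribution is dominant for anyone with s > 1/3.5 = 0.2857 and zero contribution is dominant for anyone below.
B alone (share 8/22) is above the threshold, contributing 46; the remaining 4 contribute 0. Total contributed: 46.
D keeps 46 and receives 3.5 × 46 × 2/22 = 14.64 from the group guarantee fund, for a payoff of 60.64.

60.64 dollars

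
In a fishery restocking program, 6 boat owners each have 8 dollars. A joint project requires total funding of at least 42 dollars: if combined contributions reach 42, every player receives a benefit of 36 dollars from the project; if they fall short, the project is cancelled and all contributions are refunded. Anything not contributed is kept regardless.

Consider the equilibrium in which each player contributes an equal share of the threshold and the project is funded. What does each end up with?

Equal share of the threshold: 42/6 = 7.
At this profile no one gains by cutting their contribution: any cut drops the total below 42, the project is cancelled, contributions are refunded, and the deviator ends with 8, which is less than 8 − 7 + 36 = 37. Contributing more than 7 just wastes the excess. So contributing exactly 7 is a best response.
Each player's payoff: 8 − 7 + 36 = 37.

37 dollars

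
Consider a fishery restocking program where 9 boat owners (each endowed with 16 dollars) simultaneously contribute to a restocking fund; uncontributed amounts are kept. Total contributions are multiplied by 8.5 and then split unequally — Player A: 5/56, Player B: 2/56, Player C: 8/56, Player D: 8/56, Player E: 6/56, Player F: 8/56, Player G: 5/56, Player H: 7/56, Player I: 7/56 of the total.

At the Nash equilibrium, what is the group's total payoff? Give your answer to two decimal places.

744.00 dollars

For player j, contributing a unit is worthwhile iff 8.5 × (j's share) ≥ 1, i.e. iff j's share is at least 0.1176.
Player C, Player D, Player F, Player H and Player I clear that bar, contributing 16 each; the remaining 4 contribute 0. Total contributed: 80.
The restocking fund pays out 8.5 × 80 = 680.00 in total (split across the unequal shares, but the aggregate is all that matters for the group sum).
The 4 free-riders keep 16 each, adding 64. Group total = 64 + 680.00 = 744.00.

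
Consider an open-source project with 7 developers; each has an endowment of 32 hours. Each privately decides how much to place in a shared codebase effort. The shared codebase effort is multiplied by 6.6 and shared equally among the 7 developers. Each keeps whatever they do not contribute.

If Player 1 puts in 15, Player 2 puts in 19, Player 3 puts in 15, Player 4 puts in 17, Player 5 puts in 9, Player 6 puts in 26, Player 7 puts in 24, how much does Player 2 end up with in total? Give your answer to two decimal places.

Total contributed: 15 + 19 + 15 + 17 + 9 + 26 + 24 = 125.
Each receives 6.6 × 125 / 7 = 117.86 from the shared codebase effort.
Player 2 keeps 32 − 19 = 13, so Player 2's payoff is 13 + 117.86 = 130.86.

130.86 hours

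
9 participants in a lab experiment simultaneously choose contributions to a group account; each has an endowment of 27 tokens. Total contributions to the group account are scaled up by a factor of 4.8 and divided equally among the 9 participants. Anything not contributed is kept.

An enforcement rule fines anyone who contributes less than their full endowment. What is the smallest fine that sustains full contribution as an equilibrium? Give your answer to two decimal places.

12.60 tokens

Given the others contribute fully, the best deviation is to contribute 0 (any partial contribution still incurs the fine and gives up units whose private return 0.5333 is below 1).
Deviating from 27 to 0 saves 27 tokens but forfeits the deviator's share of the drop in the group account: 4.8/9 × 27 = 14.40.
So the deviation gain is 27 − 14.40 = 12.60, and the fine must be at least 12.60 tokens to wipe it out.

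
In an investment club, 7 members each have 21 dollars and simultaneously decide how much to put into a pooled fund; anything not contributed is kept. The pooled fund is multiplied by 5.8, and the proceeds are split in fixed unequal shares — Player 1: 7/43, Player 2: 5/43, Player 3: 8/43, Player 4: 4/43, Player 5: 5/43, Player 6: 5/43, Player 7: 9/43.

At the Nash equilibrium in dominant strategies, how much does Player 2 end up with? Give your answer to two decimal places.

49.33 dollars

For player j, contributing a unit is worthwhile iff 5.8 × (j's share) ≥ 1, i.e. iff j's share is at least 0.1724.
The shares above 0.1724 belong to Player 3 and Player 7, contributing 21 each; the remaining 5 contribute 0. Total contributed: 42.
Player 2 keeps 21 and receives 5.8 × 42 × 5/43 = 28.33 from the pooled fund, for a payoff of 49.33.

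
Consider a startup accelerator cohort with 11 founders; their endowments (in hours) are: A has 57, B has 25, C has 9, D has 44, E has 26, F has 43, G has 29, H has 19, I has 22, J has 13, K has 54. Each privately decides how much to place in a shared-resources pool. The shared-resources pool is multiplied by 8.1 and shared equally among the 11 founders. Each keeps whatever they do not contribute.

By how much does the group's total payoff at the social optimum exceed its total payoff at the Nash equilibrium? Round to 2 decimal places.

The private return per contributed unit is 8.1/11 = 0.7364 < 1 for every player regardless of endowment, so the Nash equilibrium is zero contribution and the group total is Σ E_j = 57 + 25 + 9 + 44 + 26 + 43 + 29 + 19 + 22 + 13 + 54 = 341.
Each contributed unit returns 8.100 to the group, so the social optimum is full contribution by everyone: group total = 8.100 × 341 = 2762.10.
Efficiency loss = (8.100 − 1) × 341 = 2421.10.

2421.10 hours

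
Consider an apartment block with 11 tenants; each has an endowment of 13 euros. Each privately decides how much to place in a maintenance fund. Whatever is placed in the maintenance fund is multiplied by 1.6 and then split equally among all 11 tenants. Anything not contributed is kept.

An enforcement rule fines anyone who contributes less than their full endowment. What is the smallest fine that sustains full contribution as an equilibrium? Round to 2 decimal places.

11.11 euros

Given the others contribute fully, the best deviation is to contribute 0 (any partial contribution still incurs the fine and gives up units whose private return 0.1455 is below 1).
Deviating from 13 to 0 saves 13 euros but forfeits the deviator's share of the drop in the maintenance fund: 1.6/11 × 13 = 1.89.
So the deviation gain is 13 − 1.89 = 11.11, and the fine must be at least 11.11 euros to wipe it out.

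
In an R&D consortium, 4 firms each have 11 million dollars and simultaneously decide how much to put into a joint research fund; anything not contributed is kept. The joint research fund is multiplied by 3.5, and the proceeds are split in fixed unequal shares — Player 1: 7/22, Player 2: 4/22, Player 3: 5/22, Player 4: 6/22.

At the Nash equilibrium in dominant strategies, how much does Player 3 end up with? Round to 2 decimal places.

For player j, contributing a unit is worthwhile iff 3.5 × (j's share) ≥ 1, i.e. iff j's share is at least 0.2857.
Only Player 1 (7/22) clears that bar, contributing 11; the remaining 3 contribute 0. Total contributed: 11.
Player 3 keeps 11 and receives 3.5 × 11 × 5/22 = 8.75 from the joint research fund, for a payoff of 19.75.

19.75 million dollars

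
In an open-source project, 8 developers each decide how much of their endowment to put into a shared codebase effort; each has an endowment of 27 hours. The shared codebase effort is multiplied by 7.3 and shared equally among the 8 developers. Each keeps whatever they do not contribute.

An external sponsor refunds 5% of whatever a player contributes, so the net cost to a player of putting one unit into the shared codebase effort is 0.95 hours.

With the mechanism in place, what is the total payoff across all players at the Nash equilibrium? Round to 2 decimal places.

216.00 hours

The effective private return is (7.3/8) / 0.95 = 0.9605, which is still under 1, so the mechanism doesn't change anyone's dominant strategy: zero contribution.
Everyone keeps their endowment and the group total is 8 × 27 = 216.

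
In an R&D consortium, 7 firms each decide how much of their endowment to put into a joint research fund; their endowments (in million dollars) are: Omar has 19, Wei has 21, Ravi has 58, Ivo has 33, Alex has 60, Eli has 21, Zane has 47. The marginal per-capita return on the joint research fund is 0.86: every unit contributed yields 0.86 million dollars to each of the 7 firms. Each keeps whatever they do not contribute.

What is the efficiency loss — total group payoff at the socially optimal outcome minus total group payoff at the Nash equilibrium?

The private return per contributed unit is 0.86 < 1 for everyone, so the Nash equilibrium is zero contribution and the group total is Σ E_j = 19 + 21 + 58 + 33 + 60 + 21 + 47 = 259.
Each contributed unit returns 6.020 to the group, so the social optimum is full contribution by everyone: group total = 6.020 × 259 = 1559.18.
Efficiency loss = (6.020 − 1) × 259 = 1300.18.

1300.18 million dollars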